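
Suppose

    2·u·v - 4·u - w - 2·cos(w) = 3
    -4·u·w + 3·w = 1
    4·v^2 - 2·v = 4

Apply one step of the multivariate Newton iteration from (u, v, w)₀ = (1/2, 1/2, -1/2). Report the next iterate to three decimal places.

(7.794, 2.500, -13.587)

At (1/2, 1/2, -1/2): F = (-5.75517, -1.500, -4.000).
Jacobian J = [[2·v - 4, 2·u, 2·sin(w) - 1], [-4·w, 0, -4·u + 3], [0, 8·v - 2, 0]].
At the point, J = [[-3.000, 1.000, -1.95885], [2.000, 0.000, 1.000], [0.000, 2.000, 0.000]] (det J = -1.83540).
Solving J·Δ = −F gives Δ = (7.294, 2.000, -13.087).
Then the next iterate is (u, v, w)₁ = (7.794, 2.500, -13.587).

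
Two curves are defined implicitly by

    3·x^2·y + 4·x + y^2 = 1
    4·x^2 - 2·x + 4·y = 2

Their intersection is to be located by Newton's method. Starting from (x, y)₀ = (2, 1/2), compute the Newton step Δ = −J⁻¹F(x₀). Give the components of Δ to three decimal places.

(-0.725, -0.461)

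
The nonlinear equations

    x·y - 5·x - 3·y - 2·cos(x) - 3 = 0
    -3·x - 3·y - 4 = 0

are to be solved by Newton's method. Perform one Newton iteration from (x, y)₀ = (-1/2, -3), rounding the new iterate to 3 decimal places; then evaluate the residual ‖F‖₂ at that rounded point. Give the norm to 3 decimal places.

At (-1/2, -3): F = (8.24483, 6.500).
Jacobian J = [[y + 2·sin(x) - 5, x - 3], [-3, -3]].
At the point, J = [[-8.95885, -3.500], [-3.000, -3.000]] (det J = 16.37655).
Solving J·Δ = −F gives Δ = (0.121, 2.045).
Then the next iterate is (x, y)₁ = (-0.379, -0.955).
Re-evaluating at (-0.379, -0.955): F = (0.26387, 0.002), so ‖F‖₂ = 0.264.

0.264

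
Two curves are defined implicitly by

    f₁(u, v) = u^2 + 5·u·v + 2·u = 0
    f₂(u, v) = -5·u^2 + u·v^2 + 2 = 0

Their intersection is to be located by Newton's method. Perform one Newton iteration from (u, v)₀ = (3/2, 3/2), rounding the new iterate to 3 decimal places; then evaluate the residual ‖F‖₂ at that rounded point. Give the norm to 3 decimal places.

4.132

At (3/2, 3/2): F = (16.500, -5.875).
Jacobian J = [[2·u + 5·v + 2, 5·u], [-10·u + v^2, 2·u·v]].
At the point, J = [[12.500, 7.500], [-12.750, 4.500]] (det J = 151.875).
Solving J·Δ = −F gives Δ = (-0.779, -0.902).
Then the next iterate is (u, v)₁ = (0.721, 0.598).
Re-evaluating at (0.721, 0.598): F = (4.11763, -0.34137), so ‖F‖₂ = 4.132.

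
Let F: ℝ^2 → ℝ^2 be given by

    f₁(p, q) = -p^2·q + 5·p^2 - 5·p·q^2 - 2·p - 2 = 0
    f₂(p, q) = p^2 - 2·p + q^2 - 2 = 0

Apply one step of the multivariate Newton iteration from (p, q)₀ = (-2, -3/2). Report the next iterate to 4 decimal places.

(-0.5043, -1.7413)

At (-2, -3/2): F = (50.5000, 8.2500).
Jacobian J = [[-2·p·q + 10·p - 5·q^2 - 2, -p^2 - 10·p·q], [2·p - 2, 2·q]].
At the point, J = [[-39.2500, -34.0000], [-6.0000, -3.0000]] (det J = -86.2500).
Solving J·Δ = −F gives Δ = (1.4957, -0.2413).
Then the next iterate is (p, q)₁ = (-0.5043, -1.7413).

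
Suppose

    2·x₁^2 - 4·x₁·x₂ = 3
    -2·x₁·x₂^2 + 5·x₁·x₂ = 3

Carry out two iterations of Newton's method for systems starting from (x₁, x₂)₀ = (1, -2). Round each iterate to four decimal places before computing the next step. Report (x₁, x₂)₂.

(1.6179, 0.7239)

At (1, -2): F = (7.0000, -21.0000).
Jacobian J = [[4·x₁ - 4·x₂, -4·x₁], [-2·x₂^2 + 5·x₂, -4·x₁·x₂ + 5·x₁]].
At the point, J = [[12.0000, -4.0000], [-18.0000, 13.0000]] (det J = 84.0000).
Solving J·Δ = −F gives Δ = (-0.0833, 1.5000).
Then the next iterate is (x₁, x₂)₁ = (0.9167, -0.5000).
Round to (0.9167, -0.5000) and repeat: F = (0.514078, -5.7501), J = [[5.6668, -3.6668], [-3.0000, 6.4169]].
Δ = (0.7012, 1.2239), so (x₁, x₂)₂ = (1.6179, 0.7239).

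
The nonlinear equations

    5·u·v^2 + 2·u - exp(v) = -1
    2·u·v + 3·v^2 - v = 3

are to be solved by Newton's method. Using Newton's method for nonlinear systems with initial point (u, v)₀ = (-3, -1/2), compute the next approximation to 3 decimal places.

(1.174, -0.792)

At (-3, -1/2): F = (-9.35653, 1.250).
Jacobian J = [[5·v^2 + 2, 10·u·v - exp(v)], [2·v, 2·u + 6·v - 1]].
At the point, J = [[3.250, 14.39347], [-1.000, -10.000]] (det J = -18.10653).
Solving J·Δ = −F gives Δ = (4.174, -0.292).
Then the next iterate is (u, v)₁ = (1.174, -0.792).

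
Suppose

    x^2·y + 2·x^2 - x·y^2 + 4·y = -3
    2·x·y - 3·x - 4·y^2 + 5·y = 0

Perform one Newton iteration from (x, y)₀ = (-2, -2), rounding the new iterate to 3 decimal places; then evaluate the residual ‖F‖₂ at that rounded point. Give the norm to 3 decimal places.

3.191

At (-2, -2): F = (3.000, -12.000).
Jacobian J = [[2·x·y + 4·x - y^2, x^2 - 2·x·y + 4], [2·y - 3, 2·x - 8·y + 5]].
At the point, J = [[-4.000, 0.000], [-7.000, 17.000]] (det J = -68.000).
Solving J·Δ = −F gives Δ = (0.750, 1.015).
Then the next iterate is (x, y)₁ = (-1.250, -0.985).
Re-evaluating at (-1.250, -0.985): F = (1.85872, -2.59340), so ‖F‖₂ = 3.191.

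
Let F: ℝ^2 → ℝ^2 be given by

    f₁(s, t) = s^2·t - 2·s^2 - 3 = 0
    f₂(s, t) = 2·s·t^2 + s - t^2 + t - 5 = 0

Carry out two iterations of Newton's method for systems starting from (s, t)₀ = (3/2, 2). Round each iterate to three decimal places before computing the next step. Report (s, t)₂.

(-3.979, -4.707)

At (3/2, 2): F = (-3.000, 6.500).
Jacobian J = [[2·s·t - 4·s, s^2], [2·t^2 + 1, 4·s·t - 2·t + 1]].
At the point, J = [[0.000, 2.250], [9.000, 9.000]] (det J = -20.250).
Solving J·Δ = −F gives Δ = (-2.056, 1.333).
Then the next iterate is (s, t)₁ = (-0.556, 3.333).
Round to (-0.556, 3.333) and repeat: F = (-2.58792, -25.68497), J = [[-1.48230, 0.30914], [23.21778, -13.07859]].
Δ = (-3.423, -8.040), so (s, t)₂ = (-3.979, -4.707).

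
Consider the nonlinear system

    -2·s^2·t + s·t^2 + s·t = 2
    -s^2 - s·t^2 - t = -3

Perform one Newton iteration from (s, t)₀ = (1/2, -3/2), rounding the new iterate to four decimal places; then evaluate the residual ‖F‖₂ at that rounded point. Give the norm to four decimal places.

At (1/2, -3/2): F = (-0.8750, 3.1250).
Jacobian J = [[-4·s·t + t^2 + t, -2·s^2 + 2·s·t + s], [-2·s - t^2, -2·s·t - 1]].
At the point, J = [[3.7500, -1.5000], [-3.2500, 0.5000]] (det J = -3.0000).
Solving J·Δ = −F gives Δ = (1.4167, 2.9583).
Then the next iterate is (s, t)₁ = (1.9167, 1.4583).
Re-evaluating at (1.9167, 1.4583): F = (-5.843574, -6.208168), so ‖F‖₂ = 8.5258.

8.5258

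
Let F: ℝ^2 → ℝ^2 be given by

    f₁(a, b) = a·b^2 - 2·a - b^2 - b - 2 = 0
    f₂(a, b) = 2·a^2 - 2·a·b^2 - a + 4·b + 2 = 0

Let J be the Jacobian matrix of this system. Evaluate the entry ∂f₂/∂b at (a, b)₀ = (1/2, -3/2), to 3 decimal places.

7.000

∂f₂/∂b = -4·a·b + 4.
At (1/2, -3/2) this is 7.000.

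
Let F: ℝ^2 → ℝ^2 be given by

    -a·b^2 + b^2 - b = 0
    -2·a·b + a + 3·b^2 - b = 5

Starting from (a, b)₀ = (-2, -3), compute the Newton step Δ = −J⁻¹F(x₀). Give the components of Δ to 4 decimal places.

At (-2, -3): F = (30.0000, 11.0000).
Jacobian J = [[-b^2, -2·a·b + 2·b - 1], [-2·b + 1, -2·a + 6·b - 1]].
At the point, J = [[-9.0000, -19.0000], [7.0000, -15.0000]] (det J = 268.0000).
Solving J·Δ = −F gives Δ = (0.8993, 1.1530).

(0.8993, 1.1530)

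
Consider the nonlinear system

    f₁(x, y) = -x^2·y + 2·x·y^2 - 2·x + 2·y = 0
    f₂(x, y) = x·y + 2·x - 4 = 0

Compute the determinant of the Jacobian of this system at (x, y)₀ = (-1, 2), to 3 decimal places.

J = [[-2·x·y + 2·y^2 - 2, -x^2 + 4·x·y + 2], [y + 2, x]].
At the point, J = [[10.000, -7.000], [4.000, -1.000]].
det J = 18.000.

18.000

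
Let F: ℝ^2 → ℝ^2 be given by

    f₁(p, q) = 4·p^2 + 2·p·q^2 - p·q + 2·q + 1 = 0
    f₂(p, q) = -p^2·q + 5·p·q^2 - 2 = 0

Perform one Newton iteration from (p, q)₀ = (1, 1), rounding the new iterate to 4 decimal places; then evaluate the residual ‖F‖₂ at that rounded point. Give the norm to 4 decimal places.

At (1, 1): F = (8.0000, 2.0000).
Jacobian J = [[8·p + 2·q^2 - q, 4·p·q - p + 2], [-2·p·q + 5·q^2, -p^2 + 10·p·q]].
At the point, J = [[9.0000, 5.0000], [3.0000, 9.0000]] (det J = 66.0000).
Solving J·Δ = −F gives Δ = (-0.9394, 0.0909).
Then the next iterate is (p, q)₁ = (0.0606, 1.0909).
Re-evaluating at (0.0606, 1.0909): F = (3.274617, -1.643417), so ‖F‖₂ = 3.6639.

3.6639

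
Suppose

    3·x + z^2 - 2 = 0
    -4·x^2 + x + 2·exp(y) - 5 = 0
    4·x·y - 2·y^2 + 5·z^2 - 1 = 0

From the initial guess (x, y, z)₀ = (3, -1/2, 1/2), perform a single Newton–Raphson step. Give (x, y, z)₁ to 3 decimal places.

(1.462, 0.668, -2.137)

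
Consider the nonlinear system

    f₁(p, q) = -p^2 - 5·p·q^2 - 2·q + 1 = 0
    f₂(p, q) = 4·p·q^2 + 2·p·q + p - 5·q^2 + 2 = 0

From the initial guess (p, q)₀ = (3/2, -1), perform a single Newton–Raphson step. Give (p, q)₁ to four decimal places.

(0.9415, -0.8245)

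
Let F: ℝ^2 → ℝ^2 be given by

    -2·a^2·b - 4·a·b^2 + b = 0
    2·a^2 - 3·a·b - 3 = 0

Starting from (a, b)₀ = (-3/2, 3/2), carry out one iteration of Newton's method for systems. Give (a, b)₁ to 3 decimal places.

At (-3/2, 3/2): F = (8.250, 8.250).
Jacobian J = [[-4·a·b - 4·b^2, -2·a^2 - 8·a·b + 1], [4·a - 3·b, -3·a]].
At the point, J = [[0.000, 14.500], [-10.500, 4.500]] (det J = 152.250).
Solving J·Δ = −F gives Δ = (0.542, -0.569).
Then the next iterate is (a, b)₁ = (-0.958, 0.931).

(-0.958, 0.931)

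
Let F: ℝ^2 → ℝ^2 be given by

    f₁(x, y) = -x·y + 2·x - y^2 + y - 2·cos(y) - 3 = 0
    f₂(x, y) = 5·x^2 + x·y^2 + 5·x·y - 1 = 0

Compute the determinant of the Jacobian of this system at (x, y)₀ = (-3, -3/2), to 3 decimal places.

J = [[-y + 2, -x - 2·y + 2·sin(y) + 1], [10·x + y^2 + 5·y, 2·x·y + 5·x]].
At the point, J = [[3.500, 5.00501], [-35.250, -6.000]].
det J = 155.427.

155.427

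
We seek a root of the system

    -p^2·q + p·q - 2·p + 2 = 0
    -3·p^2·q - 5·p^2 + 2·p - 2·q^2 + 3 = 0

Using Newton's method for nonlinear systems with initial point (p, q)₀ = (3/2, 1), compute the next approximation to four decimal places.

(1.1863, 0.3396)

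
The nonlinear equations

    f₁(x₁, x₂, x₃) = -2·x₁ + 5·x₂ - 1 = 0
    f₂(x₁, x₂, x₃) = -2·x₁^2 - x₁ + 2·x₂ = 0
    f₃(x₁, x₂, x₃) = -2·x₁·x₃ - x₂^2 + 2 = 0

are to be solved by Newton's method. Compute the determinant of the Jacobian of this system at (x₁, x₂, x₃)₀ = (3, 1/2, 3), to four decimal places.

J = [[-2, 5, 0], [-4·x₁ - 1, 2, 0], [-2·x₃, -2·x₂, -2·x₁]].
At the point, J = [[-2.0000, 5.0000, 0.0000], [-13.0000, 2.0000, 0.0000], [-6.0000, -1.0000, -6.0000]].
det J = -366.0000.

-366.0000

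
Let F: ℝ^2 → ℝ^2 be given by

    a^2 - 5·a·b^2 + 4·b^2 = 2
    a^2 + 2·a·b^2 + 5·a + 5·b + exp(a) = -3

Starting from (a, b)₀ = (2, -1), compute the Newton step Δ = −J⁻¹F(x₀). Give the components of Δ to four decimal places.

(-1.2343, 0.2305)

At (2, -1): F = (-4.0000, 23.389056).
Jacobian J = [[2·a - 5·b^2, -10·a·b + 8·b], [2·a + 2·b^2 + exp(a) + 5, 4·a·b + 5]].
At the point, J = [[-1.0000, 12.0000], [18.389056, -3.0000]] (det J = -217.668673).
Solving J·Δ = −F gives Δ = (-1.2343, 0.2305).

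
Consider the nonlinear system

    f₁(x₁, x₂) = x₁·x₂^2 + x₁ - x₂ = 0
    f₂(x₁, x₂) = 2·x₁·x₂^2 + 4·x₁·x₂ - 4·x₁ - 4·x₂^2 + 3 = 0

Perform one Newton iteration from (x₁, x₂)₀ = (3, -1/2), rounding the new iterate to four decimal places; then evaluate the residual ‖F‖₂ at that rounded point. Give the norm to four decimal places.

2.5561

At (3, -1/2): F = (4.2500, -14.5000).
Jacobian J = [[x₂^2 + 1, 2·x₁·x₂ - 1], [2·x₂^2 + 4·x₂ - 4, 4·x₁·x₂ + 4·x₁ - 8·x₂]].
At the point, J = [[1.2500, -4.0000], [-5.5000, 10.0000]] (det J = -9.5000).
Solving J·Δ = −F gives Δ = (-1.6316, 0.5526).
Then the next iterate is (x₁, x₂)₁ = (1.3684, 0.0526).
Re-evaluating at (1.3684, 0.0526): F = (1.319586, -2.189184), so ‖F‖₂ = 2.5561.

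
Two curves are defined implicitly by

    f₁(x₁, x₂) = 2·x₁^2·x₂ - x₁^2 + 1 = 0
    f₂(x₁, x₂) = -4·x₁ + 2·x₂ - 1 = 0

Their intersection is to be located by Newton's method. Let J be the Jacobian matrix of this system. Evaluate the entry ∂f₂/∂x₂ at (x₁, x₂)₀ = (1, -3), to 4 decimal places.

2.0000

∂f₂/∂x₂ = 2.
At (1, -3) this is 2.0000.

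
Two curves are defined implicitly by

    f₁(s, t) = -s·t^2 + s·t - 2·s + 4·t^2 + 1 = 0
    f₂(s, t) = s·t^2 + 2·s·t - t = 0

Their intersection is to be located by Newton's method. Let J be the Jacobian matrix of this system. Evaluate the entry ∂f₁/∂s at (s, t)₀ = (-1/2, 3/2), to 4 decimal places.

-2.7500

∂f₁/∂s = -t^2 + t - 2.
At (-1/2, 3/2) this is -2.7500.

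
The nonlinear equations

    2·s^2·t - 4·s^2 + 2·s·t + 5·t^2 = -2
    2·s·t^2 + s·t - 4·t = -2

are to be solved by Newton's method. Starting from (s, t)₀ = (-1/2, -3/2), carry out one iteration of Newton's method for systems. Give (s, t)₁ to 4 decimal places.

(-2.5062, -1.1790)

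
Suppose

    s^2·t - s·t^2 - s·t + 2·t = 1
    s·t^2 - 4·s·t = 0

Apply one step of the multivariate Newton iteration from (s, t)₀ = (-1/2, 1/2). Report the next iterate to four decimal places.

At (-1/2, 1/2): F = (0.5000, 0.8750).
Jacobian J = [[2·s·t - t^2 - t, s^2 - 2·s·t - s + 2], [t^2 - 4·t, 2·s·t - 4·s]].
At the point, J = [[-1.2500, 3.2500], [-1.7500, 1.5000]] (det J = 3.8125).
Solving J·Δ = −F gives Δ = (0.5492, 0.0574).
Then the next iterate is (s, t)₁ = (0.0492, 0.5574).

(0.0492, 0.5574)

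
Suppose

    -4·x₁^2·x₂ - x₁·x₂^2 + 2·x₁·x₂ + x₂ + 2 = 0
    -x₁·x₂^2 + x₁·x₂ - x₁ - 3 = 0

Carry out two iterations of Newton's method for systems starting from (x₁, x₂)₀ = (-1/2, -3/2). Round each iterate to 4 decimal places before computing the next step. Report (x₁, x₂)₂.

(0.2129, -2.6116)

At (-1/2, -3/2): F = (4.6250, -0.6250).
Jacobian J = [[-8·x₁·x₂ - x₂^2 + 2·x₂, -4·x₁^2 - 2·x₁·x₂ + 2·x₁ + 1], [-x₂^2 + x₂ - 1, -2·x₁·x₂ + x₁]].
At the point, J = [[-11.2500, -2.5000], [-4.7500, -2.0000]] (det J = 10.6250).
Solving J·Δ = −F gives Δ = (1.0176, -2.7294).
Then the next iterate is (x₁, x₂)₁ = (0.5176, -4.2294).
Round to (0.5176, -4.2294) and repeat: F = (-11.334023, -14.965475), J = [[-8.833525, 5.341836], [-23.117224, 4.895875]].
Δ = (-0.3047, 1.6178), so (x₁, x₂)₂ = (0.2129, -2.6116).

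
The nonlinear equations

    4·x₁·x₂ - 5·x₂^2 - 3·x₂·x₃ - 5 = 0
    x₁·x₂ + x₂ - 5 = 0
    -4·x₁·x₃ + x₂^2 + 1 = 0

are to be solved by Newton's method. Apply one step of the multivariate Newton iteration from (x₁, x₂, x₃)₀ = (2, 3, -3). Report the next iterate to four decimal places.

(2.5982, 1.0685, 0.6986)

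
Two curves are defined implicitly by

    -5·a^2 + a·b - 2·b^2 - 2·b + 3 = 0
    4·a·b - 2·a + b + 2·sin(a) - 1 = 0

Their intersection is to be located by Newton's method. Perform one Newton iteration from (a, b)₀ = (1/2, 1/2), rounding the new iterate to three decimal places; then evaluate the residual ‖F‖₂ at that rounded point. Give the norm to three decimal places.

1.584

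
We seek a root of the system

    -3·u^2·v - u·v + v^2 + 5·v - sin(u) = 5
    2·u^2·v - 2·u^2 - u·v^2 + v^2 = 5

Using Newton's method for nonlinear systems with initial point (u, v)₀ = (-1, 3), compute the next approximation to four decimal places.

At (-1, 3): F = (13.841471, 17.0000).
Jacobian J = [[-6·u·v - v - cos(u), -3·u^2 - u + 2·v + 5], [4·u·v - 4·u - v^2, 2·u^2 - 2·u·v + 2·v]].
At the point, J = [[14.459698, 9.0000], [-17.0000, 14.0000]] (det J = 355.435768).
Solving J·Δ = −F gives Δ = (-0.1147, -1.3536).
Then the next iterate is (u, v)₁ = (-1.1147, 1.6464).

(-1.1147, 1.6464)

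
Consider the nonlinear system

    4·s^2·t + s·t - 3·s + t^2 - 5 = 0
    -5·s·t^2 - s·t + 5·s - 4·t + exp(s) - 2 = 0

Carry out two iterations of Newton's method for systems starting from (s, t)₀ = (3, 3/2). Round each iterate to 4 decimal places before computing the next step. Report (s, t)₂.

(1.6666, 0.9085)

At (3, 3/2): F = (46.7500, -11.164463).
Jacobian J = [[8·s·t + t - 3, 4·s^2 + s + 2·t], [-5·t^2 - t + exp(s) + 5, -10·s·t - s - 4]].
At the point, J = [[34.5000, 42.0000], [12.335537, -52.0000]] (det J = -2312.092551).
Solving J·Δ = −F gives Δ = (-0.8486, -0.4160).
Then the next iterate is (s, t)₁ = (2.1514, 1.0840).
Round to (2.1514, 1.0840) and repeat: F = (12.122245, -1.954309), J = [[16.740941, 22.833488], [6.637606, -29.472576]].
Δ = (-0.4848, -0.1755), so (s, t)₂ = (1.6666, 0.9085).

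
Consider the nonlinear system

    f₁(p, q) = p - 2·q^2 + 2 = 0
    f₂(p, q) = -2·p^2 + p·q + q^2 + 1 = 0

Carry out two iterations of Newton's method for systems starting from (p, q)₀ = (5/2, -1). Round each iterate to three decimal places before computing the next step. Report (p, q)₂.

At (5/2, -1): F = (2.500, -13.000).
Jacobian J = [[1, -4·q], [-4·p + q, p + 2·q]].
At the point, J = [[1.000, 4.000], [-11.000, 0.500]] (det J = 44.500).
Solving J·Δ = −F gives Δ = (-1.197, -0.326).
Then the next iterate is (p, q)₁ = (1.303, -1.326).
Round to (1.303, -1.326) and repeat: F = (-0.21355, -2.36512), J = [[1.000, 5.304], [-6.538, -1.349]].
Δ = (-0.385, 0.113), so (p, q)₂ = (0.918, -1.213).

(0.918, -1.213)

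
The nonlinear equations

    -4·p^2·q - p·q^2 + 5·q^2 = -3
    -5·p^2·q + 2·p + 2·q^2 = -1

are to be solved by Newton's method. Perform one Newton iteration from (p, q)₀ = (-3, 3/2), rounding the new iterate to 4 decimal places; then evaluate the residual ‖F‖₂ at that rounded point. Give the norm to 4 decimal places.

18.8169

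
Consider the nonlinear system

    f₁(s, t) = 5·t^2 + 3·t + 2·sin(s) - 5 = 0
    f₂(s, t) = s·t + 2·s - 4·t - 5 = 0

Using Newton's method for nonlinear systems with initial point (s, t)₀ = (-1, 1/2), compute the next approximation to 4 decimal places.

(2.7659, 0.4829)

At (-1, 1/2): F = (-3.932942, -9.5000).
Jacobian J = [[2·cos(s), 10·t + 3], [t + 2, s - 4]].
At the point, J = [[1.080605, 8.0000], [2.5000, -5.0000]] (det J = -25.403023).
Solving J·Δ = −F gives Δ = (3.7659, -0.0171).
Then the next iterate is (s, t)₁ = (2.7659, 0.4829).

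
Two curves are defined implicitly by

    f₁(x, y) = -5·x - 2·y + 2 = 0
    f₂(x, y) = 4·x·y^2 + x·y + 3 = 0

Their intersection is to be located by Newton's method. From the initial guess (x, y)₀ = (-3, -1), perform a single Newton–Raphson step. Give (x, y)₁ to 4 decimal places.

(0.9091, -1.2727)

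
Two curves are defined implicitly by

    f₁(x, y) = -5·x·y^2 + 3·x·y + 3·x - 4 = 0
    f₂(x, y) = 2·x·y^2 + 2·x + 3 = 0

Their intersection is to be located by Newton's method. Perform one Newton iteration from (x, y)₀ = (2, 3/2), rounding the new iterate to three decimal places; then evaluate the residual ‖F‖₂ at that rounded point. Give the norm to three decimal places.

At (2, 3/2): F = (-11.500, 16.000).
Jacobian J = [[-5·y^2 + 3·y + 3, -10·x·y + 3·x], [2·y^2 + 2, 4·x·y]].
At the point, J = [[-3.750, -24.000], [6.500, 12.000]] (det J = 111.000).
Solving J·Δ = −F gives Δ = (-2.216, -0.133).
Then the next iterate is (x, y)₁ = (-0.216, 1.367).
Re-evaluating at (-0.216, 1.367): F = (-3.51563, 1.76073), so ‖F‖₂ = 3.932.

3.932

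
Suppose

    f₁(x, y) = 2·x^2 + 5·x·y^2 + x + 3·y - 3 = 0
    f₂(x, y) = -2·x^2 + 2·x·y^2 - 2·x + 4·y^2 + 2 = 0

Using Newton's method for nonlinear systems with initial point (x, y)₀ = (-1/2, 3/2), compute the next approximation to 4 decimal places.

(-0.5400, 0.4922)

At (-1/2, 3/2): F = (-4.1250, 9.2500).
Jacobian J = [[4·x + 5·y^2 + 1, 10·x·y + 3], [-4·x + 2·y^2 - 2, 4·x·y + 8·y]].
At the point, J = [[10.2500, -4.5000], [4.5000, 9.0000]] (det J = 112.5000).
Solving J·Δ = −F gives Δ = (-0.0400, -1.0078).
Then the next iterate is (x, y)₁ = (-0.5400, 0.4922).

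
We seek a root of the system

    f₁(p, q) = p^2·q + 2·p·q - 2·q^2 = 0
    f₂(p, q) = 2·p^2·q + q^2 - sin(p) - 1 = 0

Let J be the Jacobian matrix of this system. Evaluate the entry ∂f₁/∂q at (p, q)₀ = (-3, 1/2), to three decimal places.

∂f₁/∂q = p^2 + 2·p - 4·q.
At (-3, 1/2) this is 1.000.

1.000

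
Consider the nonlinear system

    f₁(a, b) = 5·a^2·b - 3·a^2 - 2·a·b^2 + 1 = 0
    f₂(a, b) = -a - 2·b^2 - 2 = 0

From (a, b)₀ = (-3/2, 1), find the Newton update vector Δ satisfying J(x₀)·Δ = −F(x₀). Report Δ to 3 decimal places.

(-0.185, -0.579)

At (-3/2, 1): F = (8.500, -2.500).
Jacobian J = [[10·a·b - 6·a - 2·b^2, 5·a^2 - 4·a·b], [-1, -4·b]].
At the point, J = [[-8.000, 17.250], [-1.000, -4.000]] (det J = 49.250).
Solving J·Δ = −F gives Δ = (-0.185, -0.579).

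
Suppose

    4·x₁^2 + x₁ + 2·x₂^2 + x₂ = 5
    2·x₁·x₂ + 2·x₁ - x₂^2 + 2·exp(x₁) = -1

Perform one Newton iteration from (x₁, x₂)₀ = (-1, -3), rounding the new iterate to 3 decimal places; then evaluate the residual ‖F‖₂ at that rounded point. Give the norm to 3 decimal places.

At (-1, -3): F = (13.000, -3.26424).
Jacobian J = [[8·x₁ + 1, 4·x₂ + 1], [2·x₂ + 2·exp(x₁) + 2, 2·x₁ - 2·x₂]].
At the point, J = [[-7.000, -11.000], [-3.26424, 4.000]] (det J = -63.90665).
Solving J·Δ = −F gives Δ = (0.252, 1.022).
Then the next iterate is (x₁, x₂)₁ = (-0.748, -1.978).
Re-evaluating at (-0.748, -1.978): F = (2.33698, -0.50277), so ‖F‖₂ = 2.390.

2.390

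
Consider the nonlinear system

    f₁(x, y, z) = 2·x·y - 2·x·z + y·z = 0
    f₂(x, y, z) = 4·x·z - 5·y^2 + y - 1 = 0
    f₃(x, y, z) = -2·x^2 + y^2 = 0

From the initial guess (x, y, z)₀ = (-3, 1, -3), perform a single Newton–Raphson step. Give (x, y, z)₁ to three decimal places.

At (-3, 1, -3): F = (-27.000, 31.000, -17.000).
Jacobian J = [[2·y - 2·z, 2·x + z, -2·x + y], [4·z, -10·y + 1, 4·x], [-4·x, 2·y, 0]].
At the point, J = [[8.000, -9.000, 7.000], [-12.000, -9.000, -12.000], [12.000, 2.000, 0.000]] (det J = 2076.000).
Solving J·Δ = −F gives Δ = (1.503, -0.520, 1.470).
Then the next iterate is (x, y, z)₁ = (-1.497, 0.480, -1.530).

(-1.497, 0.480, -1.530)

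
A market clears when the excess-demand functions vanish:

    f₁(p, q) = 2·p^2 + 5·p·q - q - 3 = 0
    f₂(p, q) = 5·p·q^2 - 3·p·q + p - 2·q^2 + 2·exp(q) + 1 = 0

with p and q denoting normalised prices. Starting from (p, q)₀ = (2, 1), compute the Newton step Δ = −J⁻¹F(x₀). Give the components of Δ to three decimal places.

At (2, 1): F = (14.000, 10.43656).
Jacobian J = [[4·p + 5·q, 5·p - 1], [5·q^2 - 3·q + 1, 10·p·q - 3·p - 4·q + 2·exp(q)]].
At the point, J = [[13.000, 9.000], [3.000, 15.43656]] (det J = 173.67533).
Solving J·Δ = −F gives Δ = (-0.704, -0.539).

(-0.704, -0.539)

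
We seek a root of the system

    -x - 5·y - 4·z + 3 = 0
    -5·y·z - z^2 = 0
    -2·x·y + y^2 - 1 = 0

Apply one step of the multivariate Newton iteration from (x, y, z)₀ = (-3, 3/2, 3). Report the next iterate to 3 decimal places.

(-5.982, -0.633, 3.036)

At (-3, 3/2, 3): F = (-13.500, -31.500, 10.250).
Jacobian J = [[-1, -5, -4], [0, -5·z, -5·y - 2·z], [-2·y, -2·x + 2·y, 0]].
At the point, J = [[-1.000, -5.000, -4.000], [0.000, -15.000, -13.500], [-3.000, 9.000, 0.000]] (det J = -144.000).
Solving J·Δ = −F gives Δ = (-2.982, -2.133, 0.036).
Then the next iterate is (x, y, z)₁ = (-5.982, -0.633, 3.036).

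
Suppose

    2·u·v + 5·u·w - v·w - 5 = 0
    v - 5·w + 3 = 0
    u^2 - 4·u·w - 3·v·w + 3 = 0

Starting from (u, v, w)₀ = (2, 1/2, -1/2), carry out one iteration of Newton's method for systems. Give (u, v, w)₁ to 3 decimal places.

At (2, 1/2, -1/2): F = (-7.750, 6.000, 11.750).
Jacobian J = [[2·v + 5·w, 2·u - w, 5·u - v], [0, 1, -5], [2·u - 4·w, -3·w, -4·u - 3·v]].
At the point, J = [[-1.500, 4.500, 9.500], [0.000, 1.000, -5.000], [6.000, 1.500, -9.500]] (det J = -189.000).
Solving J·Δ = −F gives Δ = (-0.098, -0.593, 1.081).
Then the next iterate is (u, v, w)₁ = (1.902, -0.093, 0.581).

(1.902, -0.093, 0.581)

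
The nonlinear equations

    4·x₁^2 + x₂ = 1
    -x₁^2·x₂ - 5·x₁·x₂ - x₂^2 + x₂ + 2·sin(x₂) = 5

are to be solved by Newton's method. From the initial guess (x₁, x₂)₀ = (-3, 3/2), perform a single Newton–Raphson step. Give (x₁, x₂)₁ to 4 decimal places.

(-1.5538, -0.2903)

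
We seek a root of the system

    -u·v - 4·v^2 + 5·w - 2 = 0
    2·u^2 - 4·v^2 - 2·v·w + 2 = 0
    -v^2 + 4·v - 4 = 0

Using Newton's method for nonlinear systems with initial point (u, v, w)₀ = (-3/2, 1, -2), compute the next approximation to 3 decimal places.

(-1.906, 1.500, 1.469)

At (-3/2, 1, -2): F = (-14.500, 6.500, -1.000).
Jacobian J = [[-v, -u - 8·v, 5], [4·u, -8·v - 2·w, -2·v], [0, -2·v + 4, 0]].
At the point, J = [[-1.000, -6.500, 5.000], [-6.000, -4.000, -2.000], [0.000, 2.000, 0.000]] (det J = -64.000).
Solving J·Δ = −F gives Δ = (-0.406, 0.500, 3.469).
Then the next iterate is (u, v, w)₁ = (-1.906, 1.500, 1.469).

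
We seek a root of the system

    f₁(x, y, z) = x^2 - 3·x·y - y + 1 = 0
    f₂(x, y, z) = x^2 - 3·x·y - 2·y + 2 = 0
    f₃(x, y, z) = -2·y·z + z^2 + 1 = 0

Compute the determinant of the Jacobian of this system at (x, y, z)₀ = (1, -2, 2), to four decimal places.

J = [[2·x - 3·y, -3·x - 1, 0], [2·x - 3·y, -3·x - 2, 0], [0, -2·z, -2·y + 2·z]].
At the point, J = [[8.0000, -4.0000, 0.0000], [8.0000, -5.0000, 0.0000], [0.0000, -4.0000, 8.0000]].
det J = -64.0000.

-64.0000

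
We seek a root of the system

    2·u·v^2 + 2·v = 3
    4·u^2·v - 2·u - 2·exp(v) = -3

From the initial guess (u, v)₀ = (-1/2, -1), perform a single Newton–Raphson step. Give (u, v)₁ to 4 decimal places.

At (-1/2, -1): F = (-6.0000, 2.264241).
Jacobian J = [[2·v^2, 4·u·v + 2], [8·u·v - 2, 4·u^2 - 2·exp(v)]].
At the point, J = [[2.0000, 4.0000], [2.0000, 0.264241]] (det J = -7.471518).
Solving J·Δ = −F gives Δ = (-1.4244, 2.2122).
Then the next iterate is (u, v)₁ = (-1.9244, 1.2122).

(-1.9244, 1.2122)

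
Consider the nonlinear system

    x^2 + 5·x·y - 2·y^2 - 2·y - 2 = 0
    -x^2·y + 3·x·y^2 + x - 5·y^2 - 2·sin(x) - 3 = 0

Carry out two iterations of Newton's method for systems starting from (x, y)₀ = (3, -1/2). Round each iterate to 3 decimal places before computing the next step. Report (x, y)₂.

At (3, -1/2): F = (0.000, 5.21776).
Jacobian J = [[2·x + 5·y, 5·x - 4·y - 2], [-2·x·y + 3·y^2 - 2·cos(x) + 1, -x^2 + 6·x·y - 10·y]].
At the point, J = [[3.500, 15.000], [6.72998, -13.000]] (det J = -146.44977).
Solving J·Δ = −F gives Δ = (-0.534, 0.125).
Then the next iterate is (x, y)₁ = (2.466, -0.375).
Round to (2.466, -0.375) and repeat: F = (-0.07384, 0.83293), J = [[3.057, 11.830], [4.83205, -7.87966]].
Δ = (-0.114, 0.036), so (x, y)₂ = (2.352, -0.339).

(2.352, -0.339)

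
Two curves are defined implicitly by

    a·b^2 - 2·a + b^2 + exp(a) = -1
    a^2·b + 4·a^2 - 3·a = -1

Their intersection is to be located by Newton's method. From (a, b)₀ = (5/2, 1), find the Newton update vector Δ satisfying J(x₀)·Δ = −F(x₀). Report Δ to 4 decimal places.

At (5/2, 1): F = (11.682494, 24.7500).
Jacobian J = [[b^2 + exp(a) - 2, 2·a·b + 2·b], [2·a·b + 8·a - 3, a^2]].
At the point, J = [[11.182494, 7.0000], [22.0000, 6.2500]] (det J = -84.109413).
Solving J·Δ = −F gives Δ = (-1.1917, 0.2348).

(-1.1917, 0.2348)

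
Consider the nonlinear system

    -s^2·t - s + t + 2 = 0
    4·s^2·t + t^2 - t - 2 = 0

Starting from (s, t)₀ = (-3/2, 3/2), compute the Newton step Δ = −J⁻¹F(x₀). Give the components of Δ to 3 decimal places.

(-2.074, -4.508)

At (-3/2, 3/2): F = (1.625, 12.250).
Jacobian J = [[-2·s·t - 1, -s^2 + 1], [8·s·t, 4·s^2 + 2·t - 1]].
At the point, J = [[3.500, -1.250], [-18.000, 11.000]] (det J = 16.000).
Solving J·Δ = −F gives Δ = (-2.074, -4.508).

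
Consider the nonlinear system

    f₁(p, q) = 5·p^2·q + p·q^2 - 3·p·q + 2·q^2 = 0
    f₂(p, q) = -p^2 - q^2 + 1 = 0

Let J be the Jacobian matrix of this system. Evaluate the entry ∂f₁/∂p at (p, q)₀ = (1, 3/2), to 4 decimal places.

∂f₁/∂p = 10·p·q + q^2 - 3·q.
At (1, 3/2) this is 12.7500.

12.7500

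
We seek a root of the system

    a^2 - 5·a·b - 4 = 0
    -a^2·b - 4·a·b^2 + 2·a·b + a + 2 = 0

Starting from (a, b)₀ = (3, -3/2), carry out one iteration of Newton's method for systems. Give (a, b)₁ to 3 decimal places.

(1.448, -1.064)

At (3, -3/2): F = (27.500, -17.500).
Jacobian J = [[2·a - 5·b, -5·a], [-2·a·b - 4·b^2 + 2·b + 1, -a^2 - 8·a·b + 2·a]].
At the point, J = [[13.500, -15.000], [-2.000, 33.000]] (det J = 415.500).
Solving J·Δ = −F gives Δ = (-1.552, 0.436).
Then the next iterate is (a, b)₁ = (1.448, -1.064).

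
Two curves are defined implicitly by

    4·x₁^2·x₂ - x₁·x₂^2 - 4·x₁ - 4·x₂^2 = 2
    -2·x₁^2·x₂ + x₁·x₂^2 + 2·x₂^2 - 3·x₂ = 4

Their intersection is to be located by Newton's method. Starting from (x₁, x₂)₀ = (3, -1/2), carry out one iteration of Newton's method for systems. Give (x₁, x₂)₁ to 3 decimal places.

(-0.540, -1.053)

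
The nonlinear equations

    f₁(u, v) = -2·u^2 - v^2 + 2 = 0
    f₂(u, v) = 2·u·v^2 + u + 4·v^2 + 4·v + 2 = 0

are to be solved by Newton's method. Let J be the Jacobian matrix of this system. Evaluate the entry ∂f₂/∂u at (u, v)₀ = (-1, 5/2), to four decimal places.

∂f₂/∂u = 2·v^2 + 1.
At (-1, 5/2) this is 13.5000.

13.5000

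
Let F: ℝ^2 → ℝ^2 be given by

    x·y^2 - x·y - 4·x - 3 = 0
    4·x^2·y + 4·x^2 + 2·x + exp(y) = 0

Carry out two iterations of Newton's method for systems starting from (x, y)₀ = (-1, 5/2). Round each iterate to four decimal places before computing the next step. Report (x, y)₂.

At (-1, 5/2): F = (-2.7500, 24.182494).
Jacobian J = [[y^2 - y - 4, 2·x·y - x], [8·x·y + 8·x + 2, 4·x^2 + exp(y)]].
At the point, J = [[-0.2500, -4.0000], [-26.0000, 16.182494]] (det J = -108.045623).
Solving J·Δ = −F gives Δ = (0.4834, -0.7177).
Then the next iterate is (x, y)₁ = (-0.5166, 1.7823).
Round to (-0.5166, 1.7823) and repeat: F = (-1.653892, 7.880422), J = [[-2.605707, -1.324872], [-9.498689, 7.011013]].
Δ = (-0.0374, -1.1747), so (x, y)₂ = (-0.5540, 0.6076).

(-0.5540, 0.6076)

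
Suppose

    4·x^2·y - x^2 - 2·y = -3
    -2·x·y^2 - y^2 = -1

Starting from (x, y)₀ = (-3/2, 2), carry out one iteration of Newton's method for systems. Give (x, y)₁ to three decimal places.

(-1.009, 1.366)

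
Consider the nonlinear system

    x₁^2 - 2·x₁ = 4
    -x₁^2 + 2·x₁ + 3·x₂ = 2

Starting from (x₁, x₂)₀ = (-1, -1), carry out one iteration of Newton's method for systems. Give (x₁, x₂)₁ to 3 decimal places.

At (-1, -1): F = (-1.000, -8.000).
Jacobian J = [[2·x₁ - 2, 0], [-2·x₁ + 2, 3]].
At the point, J = [[-4.000, 0.000], [4.000, 3.000]] (det J = -12.000).
Solving J·Δ = −F gives Δ = (-0.250, 3.000).
Then the next iterate is (x₁, x₂)₁ = (-1.250, 2.000).

(-1.250, 2.000)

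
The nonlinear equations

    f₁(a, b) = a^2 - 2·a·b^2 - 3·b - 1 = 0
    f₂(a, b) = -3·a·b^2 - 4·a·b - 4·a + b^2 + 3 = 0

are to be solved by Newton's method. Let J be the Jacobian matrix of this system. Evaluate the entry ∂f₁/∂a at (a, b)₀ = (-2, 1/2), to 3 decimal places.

-4.500

∂f₁/∂a = 2·a - 2·b^2.
At (-2, 1/2) this is -4.500.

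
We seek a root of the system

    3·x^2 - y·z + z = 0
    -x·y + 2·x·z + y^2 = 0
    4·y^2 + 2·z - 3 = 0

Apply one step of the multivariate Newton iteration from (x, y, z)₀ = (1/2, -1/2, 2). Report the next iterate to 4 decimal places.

(0.3750, -2.3750, -2.7500)

At (1/2, -1/2, 2): F = (3.7500, 2.5000, 2.0000).
Jacobian J = [[6·x, -z, -y + 1], [-y + 2·z, -x + 2·y, 2·x], [0, 8·y, 2]].
At the point, J = [[3.0000, -2.0000, 1.5000], [4.5000, -1.5000, 1.0000], [0.0000, -4.0000, 2.0000]] (det J = -6.0000).
Solving J·Δ = −F gives Δ = (-0.1250, -1.8750, -4.7500).
Then the next iterate is (x, y, z)₁ = (0.3750, -2.3750, -2.7500).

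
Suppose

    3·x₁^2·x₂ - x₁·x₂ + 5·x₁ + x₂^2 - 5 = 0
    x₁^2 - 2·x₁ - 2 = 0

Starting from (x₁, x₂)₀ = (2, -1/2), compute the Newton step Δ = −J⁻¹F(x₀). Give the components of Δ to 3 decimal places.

(1.000, 0.028)

At (2, -1/2): F = (0.250, -2.000).
Jacobian J = [[6·x₁·x₂ - x₂ + 5, 3·x₁^2 - x₁ + 2·x₂], [2·x₁ - 2, 0]].
At the point, J = [[-0.500, 9.000], [2.000, 0.000]] (det J = -18.000).
Solving J·Δ = −F gives Δ = (1.000, 0.028).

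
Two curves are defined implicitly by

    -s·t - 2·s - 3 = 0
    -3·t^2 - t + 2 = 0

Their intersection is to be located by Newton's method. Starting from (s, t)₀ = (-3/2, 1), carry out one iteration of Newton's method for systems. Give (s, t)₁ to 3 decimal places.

(-1.143, 0.714)

At (-3/2, 1): F = (1.500, -2.000).
Jacobian J = [[-t - 2, -s], [0, -6·t - 1]].
At the point, J = [[-3.000, 1.500], [0.000, -7.000]] (det J = 21.000).
Solving J·Δ = −F gives Δ = (0.357, -0.286).
Then the next iterate is (s, t)₁ = (-1.143, 0.714).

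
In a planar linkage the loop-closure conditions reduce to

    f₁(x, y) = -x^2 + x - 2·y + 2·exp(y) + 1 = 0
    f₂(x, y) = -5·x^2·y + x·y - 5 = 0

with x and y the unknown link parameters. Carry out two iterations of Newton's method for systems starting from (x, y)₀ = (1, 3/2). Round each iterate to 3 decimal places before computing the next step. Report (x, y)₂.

(-1.149, -2.813)

At (1, 3/2): F = (6.96338, -11.000).
Jacobian J = [[-2·x + 1, 2·exp(y) - 2], [-10·x·y + y, -5·x^2 + x]].
At the point, J = [[-1.000, 6.96338], [-13.500, -4.000]] (det J = 98.00560).
Solving J·Δ = −F gives Δ = (-0.497, -1.071).
Then the next iterate is (x, y)₁ = (0.503, 0.429).
Round to (0.503, 0.429) and repeat: F = (3.46343, -5.32692), J = [[-0.006, 1.07144], [-1.72887, -0.76204]].
Δ = (-1.652, -3.242), so (x, y)₂ = (-1.149, -2.813).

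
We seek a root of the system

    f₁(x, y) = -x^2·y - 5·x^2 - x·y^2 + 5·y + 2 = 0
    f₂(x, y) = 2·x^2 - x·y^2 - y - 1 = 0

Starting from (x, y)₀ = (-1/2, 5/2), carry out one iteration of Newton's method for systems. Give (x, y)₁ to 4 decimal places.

At (-1/2, 5/2): F = (15.7500, 0.1250).
Jacobian J = [[-2·x·y - 10·x - y^2, -x^2 - 2·x·y + 5], [4·x - y^2, -2·x·y - 1]].
At the point, J = [[1.2500, 7.2500], [-8.2500, 1.5000]] (det J = 61.6875).
Solving J·Δ = −F gives Δ = (-0.3683, -2.1089).
Then the next iterate is (x, y)₁ = (-0.8683, 0.3911).

(-0.8683, 0.3911)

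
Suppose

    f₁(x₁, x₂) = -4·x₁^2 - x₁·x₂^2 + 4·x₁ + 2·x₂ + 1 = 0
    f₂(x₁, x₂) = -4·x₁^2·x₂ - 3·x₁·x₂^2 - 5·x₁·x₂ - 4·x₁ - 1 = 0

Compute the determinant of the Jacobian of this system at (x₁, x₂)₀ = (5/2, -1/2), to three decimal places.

452.625

J = [[-8·x₁ - x₂^2 + 4, -2·x₁·x₂ + 2], [-8·x₁·x₂ - 3·x₂^2 - 5·x₂ - 4, -4·x₁^2 - 6·x₁·x₂ - 5·x₁]].
At the point, J = [[-16.250, 4.500], [7.750, -30.000]].
det J = 452.625.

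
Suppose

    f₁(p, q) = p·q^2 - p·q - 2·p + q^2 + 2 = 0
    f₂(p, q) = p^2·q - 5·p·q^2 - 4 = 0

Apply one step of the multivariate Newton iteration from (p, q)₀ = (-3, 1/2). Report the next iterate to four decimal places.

(1.2563, 1.0766)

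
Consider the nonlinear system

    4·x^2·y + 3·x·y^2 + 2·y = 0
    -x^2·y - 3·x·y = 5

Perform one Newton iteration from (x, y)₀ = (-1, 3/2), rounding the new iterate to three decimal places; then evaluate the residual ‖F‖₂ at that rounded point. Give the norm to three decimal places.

2.820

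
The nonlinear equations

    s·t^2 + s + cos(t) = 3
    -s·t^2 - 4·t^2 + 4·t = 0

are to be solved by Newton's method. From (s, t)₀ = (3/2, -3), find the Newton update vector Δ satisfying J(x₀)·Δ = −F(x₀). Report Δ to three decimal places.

(0.474, 1.777)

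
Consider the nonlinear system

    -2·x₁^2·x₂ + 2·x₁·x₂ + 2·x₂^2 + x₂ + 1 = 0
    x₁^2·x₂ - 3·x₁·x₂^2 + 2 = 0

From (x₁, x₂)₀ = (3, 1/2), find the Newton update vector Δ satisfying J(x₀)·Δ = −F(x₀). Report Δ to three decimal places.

(-1.889, 0.605)

At (3, 1/2): F = (-4.000, 4.250).
Jacobian J = [[-4·x₁·x₂ + 2·x₂, -2·x₁^2 + 2·x₁ + 4·x₂ + 1], [2·x₁·x₂ - 3·x₂^2, x₁^2 - 6·x₁·x₂]].
At the point, J = [[-5.000, -9.000], [2.250, 0.000]] (det J = 20.250).
Solving J·Δ = −F gives Δ = (-1.889, 0.605).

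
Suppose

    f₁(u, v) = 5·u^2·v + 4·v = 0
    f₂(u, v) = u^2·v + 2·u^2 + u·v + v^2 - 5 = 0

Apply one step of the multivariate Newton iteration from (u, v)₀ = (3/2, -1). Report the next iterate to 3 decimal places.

(1.903, 0.396)

At (3/2, -1): F = (-15.250, -3.250).
Jacobian J = [[10·u·v, 5·u^2 + 4], [2·u·v + 4·u + v, u^2 + u + 2·v]].
At the point, J = [[-15.000, 15.250], [2.000, 1.750]] (det J = -56.750).
Solving J·Δ = −F gives Δ = (0.403, 1.396).
Then the next iterate is (u, v)₁ = (1.903, 0.396).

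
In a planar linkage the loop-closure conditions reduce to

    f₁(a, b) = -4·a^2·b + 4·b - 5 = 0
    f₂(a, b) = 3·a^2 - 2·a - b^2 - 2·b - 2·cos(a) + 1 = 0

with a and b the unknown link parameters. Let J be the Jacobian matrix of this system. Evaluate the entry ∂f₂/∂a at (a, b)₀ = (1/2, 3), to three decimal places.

1.959

∂f₂/∂a = 6·a + 2·sin(a) - 2.
At (1/2, 3) this is 1.959.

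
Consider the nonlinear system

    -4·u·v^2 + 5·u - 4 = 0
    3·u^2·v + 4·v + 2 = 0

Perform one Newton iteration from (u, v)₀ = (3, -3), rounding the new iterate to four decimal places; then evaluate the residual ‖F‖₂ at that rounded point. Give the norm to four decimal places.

39.9278

At (3, -3): F = (-97.0000, -91.0000).
Jacobian J = [[-4·v^2 + 5, -8·u·v], [6·u·v, 3·u^2 + 4]].
At the point, J = [[-31.0000, 72.0000], [-54.0000, 31.0000]] (det J = 2927.0000).
Solving J·Δ = −F gives Δ = (-1.2111, 0.8258).
Then the next iterate is (u, v)₁ = (1.7889, -2.1742).
Re-evaluating at (1.7889, -2.1742): F = (-28.881063, -27.570185), so ‖F‖₂ = 39.9278.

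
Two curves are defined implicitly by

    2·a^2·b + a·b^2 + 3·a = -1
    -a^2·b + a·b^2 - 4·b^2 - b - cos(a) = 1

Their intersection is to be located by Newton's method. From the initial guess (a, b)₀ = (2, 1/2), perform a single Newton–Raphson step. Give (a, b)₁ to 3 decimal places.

(0.945, 0.115)

At (2, 1/2): F = (11.500, -3.58385).
Jacobian J = [[4·a·b + b^2 + 3, 2·a^2 + 2·a·b], [-2·a·b + b^2 + sin(a), -a^2 + 2·a·b - 8·b - 1]].
At the point, J = [[7.250, 10.000], [-0.84070, -7.000]] (det J = -42.34297).
Solving J·Δ = −F gives Δ = (-1.055, -0.385).
Then the next iterate is (a, b)₁ = (0.945, 0.115).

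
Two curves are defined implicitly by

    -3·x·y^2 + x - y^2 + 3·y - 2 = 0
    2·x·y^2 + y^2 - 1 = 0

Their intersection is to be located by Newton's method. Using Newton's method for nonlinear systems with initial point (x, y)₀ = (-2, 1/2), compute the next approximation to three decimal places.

(1.737, 0.539)

At (-2, 1/2): F = (-1.250, -1.750).
Jacobian J = [[-3·y^2 + 1, -6·x·y - 2·y + 3], [2·y^2, 4·x·y + 2·y]].
At the point, J = [[0.250, 8.000], [0.500, -3.000]] (det J = -4.750).
Solving J·Δ = −F gives Δ = (3.737, 0.039).
Then the next iterate is (x, y)₁ = (1.737, 0.539).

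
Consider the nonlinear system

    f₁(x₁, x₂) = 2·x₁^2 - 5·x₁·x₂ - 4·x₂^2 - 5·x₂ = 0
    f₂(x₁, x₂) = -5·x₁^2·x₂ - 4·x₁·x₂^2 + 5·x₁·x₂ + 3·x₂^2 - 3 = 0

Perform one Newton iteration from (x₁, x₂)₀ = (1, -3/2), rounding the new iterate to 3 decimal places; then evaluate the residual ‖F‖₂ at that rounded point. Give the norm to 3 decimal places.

3.114

At (1, -3/2): F = (8.000, -5.250).
Jacobian J = [[4·x₁ - 5·x₂, -5·x₁ - 8·x₂ - 5], [-10·x₁·x₂ - 4·x₂^2 + 5·x₂, -5·x₁^2 - 8·x₁·x₂ + 5·x₁ + 6·x₂]].
At the point, J = [[11.500, 2.000], [-1.500, 3.000]] (det J = 37.500).
Solving J·Δ = −F gives Δ = (-0.920, 1.290).
Then the next iterate is (x₁, x₂)₁ = (0.080, -0.210).
Re-evaluating at (0.080, -0.210): F = (0.97040, -2.95909), so ‖F‖₂ = 3.114.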